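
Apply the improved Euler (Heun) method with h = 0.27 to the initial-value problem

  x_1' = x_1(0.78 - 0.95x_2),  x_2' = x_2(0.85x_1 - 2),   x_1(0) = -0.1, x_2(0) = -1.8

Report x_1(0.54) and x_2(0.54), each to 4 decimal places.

Heun on (x_1,x_2): k1 = f(s_n, state_n); k2 = f(s_n + h, state_n + h·k1); state_{n+1} = state_n + (h/2)·(k1 + k2).
0.000000: (-0.100000, -1.800000)
  k1 = (-0.249000, 3.753000)
  predictor → (-0.167230, -0.786690)
  k2 = (-0.255420, 1.685204)
  → (-0.168097, -1.065842)
0.270000: (-0.168097, -1.065842)
  k1 = (-0.301322, 2.283975)
  predictor → (-0.249454, -0.449169)
  k2 = (-0.301018, 0.993578)
  → (-0.249413, -0.623373)
(x_1(0.54), x_2(0.54)) ≈ (-0.2494, -0.6234)

-0.2494, -0.6234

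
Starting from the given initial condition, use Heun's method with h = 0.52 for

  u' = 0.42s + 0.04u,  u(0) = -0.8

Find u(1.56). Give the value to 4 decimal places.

Heun: k1 = f(s_n, u_n); k2 = f(s_n + h, u_n + h·k1); u_{n+1} = u_n + (h/2)·(k1 + k2).
s=0.000000, u=-0.800000:
  k1 = f(0.000000, -0.800000) = -0.032000
  k2 = f(0.520000, -0.816640) = 0.185734
  u ← -0.800000 + (0.52/2)·(-0.032000 + 0.185734) = -0.760029
s=0.520000, u=-0.760029:
  k1 = f(0.520000, -0.760029) = 0.187999
  k2 = f(1.040000, -0.662270) = 0.410309
  u ← -0.760029 + (0.52/2)·(0.187999 + 0.410309) = -0.604469
s=1.040000, u=-0.604469:
  k1 = f(1.040000, -0.604469) = 0.412621
  k2 = f(1.560000, -0.389906) = 0.639604
  u ← -0.604469 + (0.52/2)·(0.412621 + 0.639604) = -0.330890
u(1.56) ≈ -0.3309

-0.3309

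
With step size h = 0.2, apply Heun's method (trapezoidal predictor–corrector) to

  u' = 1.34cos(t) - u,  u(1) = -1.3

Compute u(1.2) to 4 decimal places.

Heun: k1 = f(t_n, u_n); k2 = f(t_n + h, u_n + h·k1); u_{n+1} = u_n + (h/2)·(k1 + k2).
t=1.000000, u=-1.300000:
  k1 = f(1.000000, -1.300000) = 2.024005
  k2 = f(1.200000, -0.895199) = 1.380758
  u ← -1.300000 + (0.2/2)·(2.024005 + 1.380758) = -0.959524
u(1.2) ≈ -0.9595

-0.9595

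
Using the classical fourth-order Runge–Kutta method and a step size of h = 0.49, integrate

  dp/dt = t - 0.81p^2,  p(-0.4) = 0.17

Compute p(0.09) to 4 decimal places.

RK4: k1 = f(t_n, p_n); k2 = f(t_n + h/2, p_n + (h/2)·k1); k3 = f(t_n + h/2, p_n + (h/2)·k2); k4 = f(t_n + h, p_n + h·k3); p_{n+1} = p_n + (h/6)·(k1 + 2k2 + 2k3 + k4).
t=-0.400000, p=0.170000:
  k1 = f(-0.400000, 0.170000) = -0.423409
  k2 = f(-0.155000, 0.066265) = -0.158557
  k3 = f(-0.155000, 0.131154) = -0.168933
  k4 = f(0.090000, 0.087223) = 0.083838
  p ← 0.170000 + (0.49/6)·(k1 + 2k2 + 2k3 + k4) = 0.088778
p(0.09) ≈ 0.0888

0.0888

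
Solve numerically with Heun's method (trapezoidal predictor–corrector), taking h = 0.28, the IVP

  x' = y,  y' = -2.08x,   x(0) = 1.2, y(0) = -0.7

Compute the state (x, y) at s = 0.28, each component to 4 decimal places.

0.9062, -1.3418

Heun on (x,y): k1 = f(s_n, state_n); k2 = f(s_n + h, state_n + h·k1); state_{n+1} = state_n + (h/2)·(k1 + k2).
0.000000: (1.200000, -0.700000)
  k1 = (-0.700000, -2.496000)
  predictor → (1.004000, -1.398880)
  k2 = (-1.398880, -2.088320)
  → (0.906157, -1.341805)
(x(0.28), y(0.28)) ≈ (0.9062, -1.3418)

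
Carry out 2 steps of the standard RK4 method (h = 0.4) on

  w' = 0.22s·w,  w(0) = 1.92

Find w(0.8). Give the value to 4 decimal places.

RK4: k1 = f(s_n, w_n); k2 = f(s_n + h/2, w_n + (h/2)·k1); k3 = f(s_n + h/2, w_n + (h/2)·k2); k4 = f(s_n + h, w_n + h·k3); w_{n+1} = w_n + (h/6)·(k1 + 2k2 + 2k3 + k4).
s=0.000000, w=1.920000:
  k1 = f(0.000000, 1.920000) = 0.000000
  k2 = f(0.200000, 1.920000) = 0.084480
  k3 = f(0.200000, 1.936896) = 0.085223
  k4 = f(0.400000, 1.954089) = 0.171960
  w ← 1.920000 + (0.4/6)·(k1 + 2k2 + 2k3 + k4) = 1.954091
s=0.400000, w=1.954091:
  k1 = f(0.400000, 1.954091) = 0.171960
  k2 = f(0.600000, 1.988483) = 0.262480
  k3 = f(0.600000, 2.006587) = 0.264869
  k4 = f(0.800000, 2.060039) = 0.362567
  w ← 1.954091 + (0.4/6)·(k1 + 2k2 + 2k3 + k4) = 2.060039
w(0.8) ≈ 2.0600

2.0600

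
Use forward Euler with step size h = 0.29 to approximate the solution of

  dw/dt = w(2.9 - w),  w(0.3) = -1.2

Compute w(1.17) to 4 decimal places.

Euler: w_{n+1} = w_n + h·f(t_n, w_n).
t=0.300000, w=-1.200000: f=-4.920000 → w ← -1.200000 + 0.29·(-4.920000) = -2.626800
t=0.590000, w=-2.626800: f=-14.517798 → w ← -2.626800 + 0.29·(-14.517798) = -6.836961
t=0.880000, w=-6.836961: f=-66.571231 → w ← -6.836961 + 0.29·(-66.571231) = -26.142618
w(1.17) ≈ -26.1426

-26.1426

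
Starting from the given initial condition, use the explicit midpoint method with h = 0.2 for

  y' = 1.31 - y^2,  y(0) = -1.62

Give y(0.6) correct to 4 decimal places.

Midpoint: k1 = f(t_n, y_n); k2 = f(t_n + h/2, y_n + (h/2)·k1); y_{n+1} = y_n + h·k2.
t=0.000000, y=-1.620000:
  k1 = f(0.000000, -1.620000) = -1.314400
  k2 = f(0.100000, -1.751440) = -1.757542
  y ← -1.620000 + 0.2·(-1.757542) = -1.971508
t=0.200000, y=-1.971508:
  k1 = f(0.200000, -1.971508) = -2.576845
  k2 = f(0.300000, -2.229193) = -3.659301
  y ← -1.971508 + 0.2·(-3.659301) = -2.703369
t=0.400000, y=-2.703369:
  k1 = f(0.400000, -2.703369) = -5.998202
  k2 = f(0.500000, -3.303189) = -9.601057
  y ← -2.703369 + 0.2·(-9.601057) = -4.623580
y(0.6) ≈ -4.6236

-4.6236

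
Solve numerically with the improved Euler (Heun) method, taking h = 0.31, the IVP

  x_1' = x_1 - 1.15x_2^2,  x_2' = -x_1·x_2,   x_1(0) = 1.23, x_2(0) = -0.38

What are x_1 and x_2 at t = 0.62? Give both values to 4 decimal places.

Heun on (x_1,x_2): k1 = f(t_n, state_n); k2 = f(t_n + h, state_n + h·k1); state_{n+1} = state_n + (h/2)·(k1 + k2).
0.000000: (1.230000, -0.380000)
  k1 = (1.063940, 0.467400)
  predictor → (1.559821, -0.235106)
  k2 = (1.496255, 0.366723)
  → (1.626830, -0.250711)
0.310000: (1.626830, -0.250711)
  k1 = (1.554546, 0.407864)
  predictor → (2.108740, -0.124273)
  k2 = (2.090979, 0.262059)
  → (2.191887, -0.146873)
(x_1(0.62), x_2(0.62)) ≈ (2.1919, -0.1469)

2.1919, -0.1469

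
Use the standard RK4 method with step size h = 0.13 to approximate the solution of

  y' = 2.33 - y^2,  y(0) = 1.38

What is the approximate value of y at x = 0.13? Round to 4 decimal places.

RK4: k1 = f(x_n, y_n); k2 = f(x_n + h/2, y_n + (h/2)·k1); k3 = f(x_n + h/2, y_n + (h/2)·k2); k4 = f(x_n + h, y_n + h·k3); y_{n+1} = y_n + (h/6)·(k1 + 2k2 + 2k3 + k4).
x=0.000000, y=1.380000:
  k1 = f(0.000000, 1.380000) = 0.425600
  k2 = f(0.065000, 1.407664) = 0.348482
  k3 = f(0.065000, 1.402651) = 0.362569
  k4 = f(0.130000, 1.427134) = 0.293289
  y ← 1.380000 + (0.13/6)·(k1 + 2k2 + 2k3 + k4) = 1.426388
y(0.13) ≈ 1.4264

1.4264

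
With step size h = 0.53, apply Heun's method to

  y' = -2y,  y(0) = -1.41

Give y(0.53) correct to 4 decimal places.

Heun: k1 = f(t_n, y_n); k2 = f(t_n + h, y_n + h·k1); y_{n+1} = y_n + (h/2)·(k1 + k2).
t=0.000000, y=-1.410000:
  k1 = f(0.000000, -1.410000) = 2.820000
  k2 = f(0.530000, 0.084600) = -0.169200
  y ← -1.410000 + (0.53/2)·(2.820000 + (-0.169200)) = -0.707538
y(0.53) ≈ -0.7075

-0.7075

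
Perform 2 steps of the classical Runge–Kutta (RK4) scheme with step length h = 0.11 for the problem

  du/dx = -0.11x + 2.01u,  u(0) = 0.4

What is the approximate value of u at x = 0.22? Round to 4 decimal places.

RK4: k1 = f(x_n, u_n); k2 = f(x_n + h/2, u_n + (h/2)·k1); k3 = f(x_n + h/2, u_n + (h/2)·k2); k4 = f(x_n + h, u_n + h·k3); u_{n+1} = u_n + (h/6)·(k1 + 2k2 + 2k3 + k4).
x=0.000000, u=0.400000:
  k1 = f(0.000000, 0.400000) = 0.804000
  k2 = f(0.055000, 0.444220) = 0.886832
  k3 = f(0.055000, 0.448776) = 0.895989
  k4 = f(0.110000, 0.498559) = 0.990003
  u ← 0.400000 + (0.11/6)·(k1 + 2k2 + 2k3 + k4) = 0.498260
x=0.110000, u=0.498260:
  k1 = f(0.110000, 0.498260) = 0.989403
  k2 = f(0.165000, 0.552677) = 1.092731
  k3 = f(0.165000, 0.558360) = 1.104154
  k4 = f(0.220000, 0.619717) = 1.221432
  u ← 0.498260 + (0.11/6)·(k1 + 2k2 + 2k3 + k4) = 0.619345
u(0.22) ≈ 0.6193

0.6193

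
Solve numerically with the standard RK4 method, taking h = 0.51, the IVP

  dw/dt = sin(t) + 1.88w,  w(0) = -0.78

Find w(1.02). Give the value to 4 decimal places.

RK4: k1 = f(t_n, w_n); k2 = f(t_n + h/2, w_n + (h/2)·k1); k3 = f(t_n + h/2, w_n + (h/2)·k2); k4 = f(t_n + h, w_n + h·k3); w_{n+1} = w_n + (h/6)·(k1 + 2k2 + 2k3 + k4).
t=0.000000, w=-0.780000:
  k1 = f(0.000000, -0.780000) = -1.466400
  k2 = f(0.255000, -1.153932) = -1.917147
  k3 = f(0.255000, -1.268872) = -2.133235
  k4 = f(0.510000, -1.867950) = -3.023568
  w ← -0.780000 + (0.51/6)·(k1 + 2k2 + 2k3 + k4) = -1.850212
t=0.510000, w=-1.850212:
  k1 = f(0.510000, -1.850212) = -2.990222
  k2 = f(0.765000, -2.612719) = -4.219374
  k3 = f(0.765000, -2.926153) = -4.808630
  k4 = f(1.020000, -4.302613) = -7.236805
  w ← -1.850212 + (0.51/6)·(k1 + 2k2 + 2k3 + k4) = -4.254270
w(1.02) ≈ -4.2543

-4.2543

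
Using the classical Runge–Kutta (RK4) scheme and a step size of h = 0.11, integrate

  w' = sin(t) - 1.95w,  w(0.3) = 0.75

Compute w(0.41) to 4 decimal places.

0.6398

RK4: k1 = f(t_n, w_n); k2 = f(t_n + h/2, w_n + (h/2)·k1); k3 = f(t_n + h/2, w_n + (h/2)·k2); k4 = f(t_n + h, w_n + h·k3); w_{n+1} = w_n + (h/6)·(k1 + 2k2 + 2k3 + k4).
t=0.300000, w=0.750000:
  k1 = f(0.300000, 0.750000) = -1.166980
  k2 = f(0.355000, 0.685816) = -0.989751
  k3 = f(0.355000, 0.695564) = -1.008759
  k4 = f(0.410000, 0.639037) = -0.847512
  w ← 0.750000 + (0.11/6)·(k1 + 2k2 + 2k3 + k4) = 0.639789
w(0.41) ≈ 0.6398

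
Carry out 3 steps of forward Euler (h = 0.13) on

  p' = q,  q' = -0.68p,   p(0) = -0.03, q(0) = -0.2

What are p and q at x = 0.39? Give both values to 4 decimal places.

Euler on (p,q): p_{n+1} = p_n + h·p', q_{n+1} = q_n + h·q'.
0.000000: (-0.030000, -0.200000); f=(-0.200000, 0.020400) → (-0.056000, -0.197348)
0.130000: (-0.056000, -0.197348); f=(-0.197348, 0.038080) → (-0.081655, -0.192398)
0.260000: (-0.081655, -0.192398); f=(-0.192398, 0.055526) → (-0.106667, -0.185179)
(p(0.39), q(0.39)) ≈ (-0.1067, -0.1852)

-0.1067, -0.1852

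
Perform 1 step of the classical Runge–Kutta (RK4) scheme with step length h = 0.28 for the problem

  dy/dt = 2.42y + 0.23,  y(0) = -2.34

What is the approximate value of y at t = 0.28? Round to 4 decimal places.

RK4: k1 = f(t_n, y_n); k2 = f(t_n + h/2, y_n + (h/2)·k1); k3 = f(t_n + h/2, y_n + (h/2)·k2); k4 = f(t_n + h, y_n + h·k3); y_{n+1} = y_n + (h/6)·(k1 + 2k2 + 2k3 + k4).
t=0.000000, y=-2.340000:
  k1 = f(0.000000, -2.340000) = -5.432800
  k2 = f(0.140000, -3.100592) = -7.273433
  k3 = f(0.140000, -3.358281) = -7.897039
  k4 = f(0.280000, -4.551171) = -10.783834
  y ← -2.340000 + (0.28/6)·(k1 + 2k2 + 2k3 + k4) = -4.512687
y(0.28) ≈ -4.5127

-4.5127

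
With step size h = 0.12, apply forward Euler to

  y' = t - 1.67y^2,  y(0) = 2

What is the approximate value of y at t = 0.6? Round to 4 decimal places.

Euler: y_{n+1} = y_n + h·f(t_n, y_n).
t=0.000000, y=2.000000: f=-6.680000 → y ← 2.000000 + 0.12·(-6.680000) = 1.198400
t=0.120000, y=1.198400: f=-2.278391 → y ← 1.198400 + 0.12·(-2.278391) = 0.924993
t=0.240000, y=0.924993: f=-1.188872 → y ← 0.924993 + 0.12·(-1.188872) = 0.782328
t=0.360000, y=0.782328: f=-0.662103 → y ← 0.782328 + 0.12·(-0.662103) = 0.702876
t=0.480000, y=0.702876: f=-0.345038 → y ← 0.702876 + 0.12·(-0.345038) = 0.661471
y(0.6) ≈ 0.6615

0.6615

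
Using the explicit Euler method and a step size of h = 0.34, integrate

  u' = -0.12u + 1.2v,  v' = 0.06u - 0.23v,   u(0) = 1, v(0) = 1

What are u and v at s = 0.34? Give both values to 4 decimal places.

1.3672, 0.9422

Euler on (u,v): u_{n+1} = u_n + h·u', v_{n+1} = v_n + h·v'.
0.000000: (1.000000, 1.000000); f=(1.080000, -0.170000) → (1.367200, 0.942200)
(u(0.34), v(0.34)) ≈ (1.3672, 0.9422)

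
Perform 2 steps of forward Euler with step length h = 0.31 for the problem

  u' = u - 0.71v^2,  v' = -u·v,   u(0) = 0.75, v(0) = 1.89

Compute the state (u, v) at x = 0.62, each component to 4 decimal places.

Euler on (u,v): u_{n+1} = u_n + h·u', v_{n+1} = v_n + h·v'.
0.000000: (0.750000, 1.890000); f=(-1.786191, -1.417500) → (0.196281, 1.450575)
0.310000: (0.196281, 1.450575); f=(-1.297678, -0.284720) → (-0.206000, 1.362312)
(u(0.62), v(0.62)) ≈ (-0.2060, 1.3623)

-0.2060, 1.3623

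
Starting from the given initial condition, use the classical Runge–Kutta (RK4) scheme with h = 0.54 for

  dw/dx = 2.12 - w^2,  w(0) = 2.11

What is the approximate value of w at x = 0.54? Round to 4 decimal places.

1.6009

RK4: k1 = f(x_n, w_n); k2 = f(x_n + h/2, w_n + (h/2)·k1); k3 = f(x_n + h/2, w_n + (h/2)·k2); k4 = f(x_n + h, w_n + h·k3); w_{n+1} = w_n + (h/6)·(k1 + 2k2 + 2k3 + k4).
x=0.000000, w=2.110000:
  k1 = f(0.000000, 2.110000) = -2.332100
  k2 = f(0.270000, 1.480333) = -0.071386
  k3 = f(0.270000, 2.090726) = -2.251135
  k4 = f(0.540000, 0.894387) = 1.320071
  w ← 2.110000 + (0.54/6)·(k1 + 2k2 + 2k3 + k4) = 1.600864
w(0.54) ≈ 1.6009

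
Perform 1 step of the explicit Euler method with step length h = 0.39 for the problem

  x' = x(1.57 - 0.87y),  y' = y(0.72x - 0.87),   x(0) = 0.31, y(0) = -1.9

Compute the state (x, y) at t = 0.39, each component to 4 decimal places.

0.6997, -1.4207

Euler on (x,y): x_{n+1} = x_n + h·x', y_{n+1} = y_n + h·y'.
0.000000: (0.310000, -1.900000); f=(0.999130, 1.228920) → (0.699661, -1.420721)
(x(0.39), y(0.39)) ≈ (0.6997, -1.4207)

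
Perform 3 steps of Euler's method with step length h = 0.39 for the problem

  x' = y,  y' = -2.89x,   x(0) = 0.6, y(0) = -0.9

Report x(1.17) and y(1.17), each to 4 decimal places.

-1.0899, -1.4447

Euler on (x,y): x_{n+1} = x_n + h·x', y_{n+1} = y_n + h·y'.
0.000000: (0.600000, -0.900000); f=(-0.900000, -1.734000) → (0.249000, -1.576260)
0.390000: (0.249000, -1.576260); f=(-1.576260, -0.719610) → (-0.365741, -1.856908)
0.780000: (-0.365741, -1.856908); f=(-1.856908, 1.056993) → (-1.089935, -1.444681)
(x(1.17), y(1.17)) ≈ (-1.0899, -1.4447)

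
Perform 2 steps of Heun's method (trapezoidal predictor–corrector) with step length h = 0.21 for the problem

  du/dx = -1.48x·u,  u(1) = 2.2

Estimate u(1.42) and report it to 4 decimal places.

Heun: k1 = f(x_n, u_n); k2 = f(x_n + h, u_n + h·k1); u_{n+1} = u_n + (h/2)·(k1 + k2).
x=1.000000, u=2.200000:
  k1 = f(1.000000, 2.200000) = -3.256000
  k2 = f(1.210000, 1.516240) = -2.715283
  u ← 2.200000 + (0.21/2)·(-3.256000 + (-2.715283)) = 1.573015
x=1.210000, u=1.573015:
  k1 = f(1.210000, 1.573015) = -2.816956
  k2 = f(1.420000, 0.981455) = -2.062625
  u ← 1.573015 + (0.21/2)·(-2.816956 + (-2.062625)) = 1.060659
u(1.42) ≈ 1.0607

1.0607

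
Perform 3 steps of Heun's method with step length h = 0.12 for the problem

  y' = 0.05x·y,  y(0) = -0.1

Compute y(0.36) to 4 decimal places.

-0.1003

Heun: k1 = f(x_n, y_n); k2 = f(x_n + h, y_n + h·k1); y_{n+1} = y_n + (h/2)·(k1 + k2).
x=0.000000, y=-0.100000:
  k1 = f(0.000000, -0.100000) = 0.000000
  k2 = f(0.120000, -0.100000) = -0.000600
  y ← -0.100000 + (0.12/2)·(0.000000 + (-0.000600)) = -0.100036
x=0.120000, y=-0.100036:
  k1 = f(0.120000, -0.100036) = -0.000600
  k2 = f(0.240000, -0.100108) = -0.001201
  y ← -0.100036 + (0.12/2)·(-0.000600 + (-0.001201)) = -0.100144
x=0.240000, y=-0.100144:
  k1 = f(0.240000, -0.100144) = -0.001202
  k2 = f(0.360000, -0.100288) = -0.001805
  y ← -0.100144 + (0.12/2)·(-0.001202 + (-0.001805)) = -0.100325
y(0.36) ≈ -0.1003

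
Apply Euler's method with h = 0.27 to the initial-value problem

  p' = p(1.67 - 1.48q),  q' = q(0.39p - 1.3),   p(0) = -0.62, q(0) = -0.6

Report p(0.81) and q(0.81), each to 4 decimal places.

-2.5451, -0.0893

Euler on (p,q): p_{n+1} = p_n + h·p', q_{n+1} = q_n + h·q'.
0.000000: (-0.620000, -0.600000); f=(-1.585960, 0.925080) → (-1.048209, -0.350228)
0.270000: (-1.048209, -0.350228); f=(-2.293836, 0.598471) → (-1.667545, -0.188641)
0.540000: (-1.667545, -0.188641); f=(-3.250360, 0.367915) → (-2.545142, -0.089304)
(p(0.81), q(0.81)) ≈ (-2.5451, -0.0893)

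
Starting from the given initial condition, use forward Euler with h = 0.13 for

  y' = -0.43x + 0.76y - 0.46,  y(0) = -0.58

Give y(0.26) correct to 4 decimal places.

-0.8330

Euler: y_{n+1} = y_n + h·f(x_n, y_n).
x=0.000000, y=-0.580000: f=-0.900800 → y ← -0.580000 + 0.13·(-0.900800) = -0.697104
x=0.130000, y=-0.697104: f=-1.045699 → y ← -0.697104 + 0.13·(-1.045699) = -0.833045
y(0.26) ≈ -0.8330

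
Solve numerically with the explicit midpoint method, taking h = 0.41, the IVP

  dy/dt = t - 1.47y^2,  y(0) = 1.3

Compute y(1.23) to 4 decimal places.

Midpoint: k1 = f(t_n, y_n); k2 = f(t_n + h/2, y_n + (h/2)·k1); y_{n+1} = y_n + h·k2.
t=0.000000, y=1.300000:
  k1 = f(0.000000, 1.300000) = -2.484300
  k2 = f(0.205000, 0.790718) = -0.714097
  y ← 1.300000 + 0.41·(-0.714097) = 1.007220
t=0.410000, y=1.007220:
  k1 = f(0.410000, 1.007220) = -1.081305
  k2 = f(0.615000, 0.785553) = -0.292127
  y ← 1.007220 + 0.41·(-0.292127) = 0.887448
t=0.820000, y=0.887448:
  k1 = f(0.820000, 0.887448) = -0.337720
  k2 = f(1.025000, 0.818216) = 0.040869
  y ← 0.887448 + 0.41·0.040869 = 0.904204
y(1.23) ≈ 0.9042

0.9042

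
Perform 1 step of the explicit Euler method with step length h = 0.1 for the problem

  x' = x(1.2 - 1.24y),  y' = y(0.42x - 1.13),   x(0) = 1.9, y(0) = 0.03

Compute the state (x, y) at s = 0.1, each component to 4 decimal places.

Euler on (x,y): x_{n+1} = x_n + h·x', y_{n+1} = y_n + h·y'.
0.000000: (1.900000, 0.030000); f=(2.209320, -0.009960) → (2.120932, 0.029004)
(x(0.1), y(0.1)) ≈ (2.1209, 0.0290)

2.1209, 0.0290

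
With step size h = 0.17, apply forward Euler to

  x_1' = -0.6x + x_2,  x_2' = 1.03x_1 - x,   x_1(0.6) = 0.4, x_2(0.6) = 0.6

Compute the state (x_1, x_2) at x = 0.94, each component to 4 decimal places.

Euler on (x_1,x_2): x_1_{n+1} = x_1_n + h·x_1', x_2_{n+1} = x_2_n + h·x_2'.
0.600000: (0.400000, 0.600000); f=(0.240000, -0.188000) → (0.440800, 0.568040)
0.770000: (0.440800, 0.568040); f=(0.106040, -0.315976) → (0.458827, 0.514324)
(x_1(0.94), x_2(0.94)) ≈ (0.4588, 0.5143)

0.4588, 0.5143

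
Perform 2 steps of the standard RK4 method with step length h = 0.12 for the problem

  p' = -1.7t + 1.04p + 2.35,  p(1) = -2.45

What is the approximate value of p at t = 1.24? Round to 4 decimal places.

RK4: k1 = f(t_n, p_n); k2 = f(t_n + h/2, p_n + (h/2)·k1); k3 = f(t_n + h/2, p_n + (h/2)·k2); k4 = f(t_n + h, p_n + h·k3); p_{n+1} = p_n + (h/6)·(k1 + 2k2 + 2k3 + k4).
t=1.000000, p=-2.450000:
  k1 = f(1.000000, -2.450000) = -1.898000
  k2 = f(1.060000, -2.563880) = -2.118435
  k3 = f(1.060000, -2.577106) = -2.132190
  k4 = f(1.120000, -2.705863) = -2.368097
  p ← -2.450000 + (0.12/6)·(k1 + 2k2 + 2k3 + k4) = -2.705347
t=1.120000, p=-2.705347:
  k1 = f(1.120000, -2.705347) = -2.367561
  k2 = f(1.180000, -2.847401) = -2.617297
  k3 = f(1.180000, -2.862385) = -2.632880
  k4 = f(1.240000, -3.021293) = -2.900144
  p ← -2.705347 + (0.12/6)·(k1 + 2k2 + 2k3 + k4) = -3.020708
p(1.24) ≈ -3.0207

-3.0207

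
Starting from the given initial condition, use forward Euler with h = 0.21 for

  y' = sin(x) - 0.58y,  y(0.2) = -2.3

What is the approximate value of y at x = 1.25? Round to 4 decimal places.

Euler: y_{n+1} = y_n + h·f(x_n, y_n).
x=0.200000, y=-2.300000: f=1.532669 → y ← -2.300000 + 0.21·1.532669 = -1.978139
x=0.410000, y=-1.978139: f=1.545930 → y ← -1.978139 + 0.21·1.545930 = -1.653494
x=0.620000, y=-1.653494: f=1.540062 → y ← -1.653494 + 0.21·1.540062 = -1.330081
x=0.830000, y=-1.330081: f=1.509378 → y ← -1.330081 + 0.21·1.509378 = -1.013112
x=1.040000, y=-1.013112: f=1.450009 → y ← -1.013112 + 0.21·1.450009 = -0.708610
y(1.25) ≈ -0.7086

-0.7086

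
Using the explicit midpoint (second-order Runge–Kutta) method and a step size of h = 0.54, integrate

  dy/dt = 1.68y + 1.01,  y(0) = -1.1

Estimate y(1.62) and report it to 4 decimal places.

Midpoint: k1 = f(t_n, y_n); k2 = f(t_n + h/2, y_n + (h/2)·k1); y_{n+1} = y_n + h·k2.
t=0.000000, y=-1.100000:
  k1 = f(0.000000, -1.100000) = -0.838000
  k2 = f(0.270000, -1.326260) = -1.218117
  y ← -1.100000 + 0.54·(-1.218117) = -1.757783
t=0.540000, y=-1.757783:
  k1 = f(0.540000, -1.757783) = -1.943076
  k2 = f(0.810000, -2.282413) = -2.824455
  y ← -1.757783 + 0.54·(-2.824455) = -3.282989
t=1.080000, y=-3.282989:
  k1 = f(1.080000, -3.282989) = -4.505421
  k2 = f(1.350000, -4.499452) = -6.549080
  y ← -3.282989 + 0.54·(-6.549080) = -6.819492
y(1.62) ≈ -6.8195

-6.8195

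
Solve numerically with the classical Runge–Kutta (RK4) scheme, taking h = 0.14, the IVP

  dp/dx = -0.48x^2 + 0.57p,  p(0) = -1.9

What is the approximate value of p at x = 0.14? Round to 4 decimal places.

-2.0583

RK4: k1 = f(x_n, p_n); k2 = f(x_n + h/2, p_n + (h/2)·k1); k3 = f(x_n + h/2, p_n + (h/2)·k2); k4 = f(x_n + h, p_n + h·k3); p_{n+1} = p_n + (h/6)·(k1 + 2k2 + 2k3 + k4).
x=0.000000, p=-1.900000:
  k1 = f(0.000000, -1.900000) = -1.083000
  k2 = f(0.070000, -1.975810) = -1.128564
  k3 = f(0.070000, -1.978999) = -1.130382
  k4 = f(0.140000, -2.058253) = -1.182612
  p ← -1.900000 + (0.14/6)·(k1 + 2k2 + 2k3 + k4) = -2.058282
p(0.14) ≈ -2.0583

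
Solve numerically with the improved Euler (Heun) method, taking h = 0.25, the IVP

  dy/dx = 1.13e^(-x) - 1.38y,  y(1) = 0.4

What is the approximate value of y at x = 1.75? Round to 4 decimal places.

Heun: k1 = f(x_n, y_n); k2 = f(x_n + h, y_n + h·k1); y_{n+1} = y_n + (h/2)·(k1 + k2).
x=1.000000, y=0.400000:
  k1 = f(1.000000, 0.400000) = -0.136296
  k2 = f(1.250000, 0.365926) = -0.181227
  y ← 0.400000 + (0.25/2)·(-0.136296 + (-0.181227)) = 0.360310
x=1.250000, y=0.360310:
  k1 = f(1.250000, 0.360310) = -0.173477
  k2 = f(1.500000, 0.316940) = -0.185241
  y ← 0.360310 + (0.25/2)·(-0.173477 + (-0.185241)) = 0.315470
x=1.500000, y=0.315470:
  k1 = f(1.500000, 0.315470) = -0.183211
  k2 = f(1.750000, 0.269667) = -0.175776
  y ← 0.315470 + (0.25/2)·(-0.183211 + (-0.175776)) = 0.270596
y(1.75) ≈ 0.2706

0.2706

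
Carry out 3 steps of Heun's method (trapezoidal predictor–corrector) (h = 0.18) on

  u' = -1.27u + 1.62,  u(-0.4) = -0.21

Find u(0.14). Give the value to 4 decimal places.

0.5220

Heun: k1 = f(t_n, u_n); k2 = f(t_n + h, u_n + h·k1); u_{n+1} = u_n + (h/2)·(k1 + k2).
t=-0.400000, u=-0.210000:
  k1 = f(-0.400000, -0.210000) = 1.886700
  k2 = f(-0.220000, 0.129606) = 1.455400
  u ← -0.210000 + (0.18/2)·(1.886700 + 1.455400) = 0.090789
t=-0.220000, u=0.090789:
  k1 = f(-0.220000, 0.090789) = 1.504698
  k2 = f(-0.040000, 0.361635) = 1.160724
  u ← 0.090789 + (0.18/2)·(1.504698 + 1.160724) = 0.330677
t=-0.040000, u=0.330677:
  k1 = f(-0.040000, 0.330677) = 1.200040
  k2 = f(0.140000, 0.546684) = 0.925711
  u ← 0.330677 + (0.18/2)·(1.200040 + 0.925711) = 0.521995
u(0.14) ≈ 0.5220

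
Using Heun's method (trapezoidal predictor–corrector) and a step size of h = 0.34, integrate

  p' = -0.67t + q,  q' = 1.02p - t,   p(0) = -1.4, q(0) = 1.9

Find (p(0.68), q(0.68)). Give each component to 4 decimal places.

-0.5633, 1.0649

Heun on (p,q): k1 = f(t_n, state_n); k2 = f(t_n + h, state_n + h·k1); state_{n+1} = state_n + (h/2)·(k1 + k2).
0.000000: (-1.400000, 1.900000)
  k1 = (1.900000, -1.428000)
  predictor → (-0.754000, 1.414480)
  k2 = (1.186680, -1.109080)
  → (-0.875264, 1.468696)
0.340000: (-0.875264, 1.468696)
  k1 = (1.240896, -1.232770)
  predictor → (-0.453360, 1.049555)
  k2 = (0.593955, -1.142427)
  → (-0.563340, 1.064913)
(p(0.68), q(0.68)) ≈ (-0.5633, 1.0649)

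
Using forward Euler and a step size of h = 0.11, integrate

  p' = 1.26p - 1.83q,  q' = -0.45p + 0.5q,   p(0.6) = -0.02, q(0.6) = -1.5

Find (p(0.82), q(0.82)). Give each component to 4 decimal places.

0.6362, -1.6823

Euler on (p,q): p_{n+1} = p_n + h·p', q_{n+1} = q_n + h·q'.
0.600000: (-0.020000, -1.500000); f=(2.719800, -0.741000) → (0.279178, -1.581510)
0.710000: (0.279178, -1.581510); f=(3.245928, -0.916385) → (0.636230, -1.682312)
(p(0.82), q(0.82)) ≈ (0.6362, -1.6823)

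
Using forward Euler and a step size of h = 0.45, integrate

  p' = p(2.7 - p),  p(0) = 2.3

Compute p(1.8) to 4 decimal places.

2.6999

Euler: p_{n+1} = p_n + h·f(s_n, p_n).
s=0.000000, p=2.300000: f=0.920000 → p ← 2.300000 + 0.45·0.920000 = 2.714000
s=0.450000, p=2.714000: f=-0.037996 → p ← 2.714000 + 0.45·(-0.037996) = 2.696902
s=0.900000, p=2.696902: f=0.008356 → p ← 2.696902 + 0.45·0.008356 = 2.700662
s=1.350000, p=2.700662: f=-0.001787 → p ← 2.700662 + 0.45·(-0.001787) = 2.699858
p(1.8) ≈ 2.6999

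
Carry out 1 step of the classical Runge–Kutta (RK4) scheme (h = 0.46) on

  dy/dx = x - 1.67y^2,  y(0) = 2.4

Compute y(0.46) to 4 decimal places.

-0.3106

RK4: k1 = f(x_n, y_n); k2 = f(x_n + h/2, y_n + (h/2)·k1); k3 = f(x_n + h/2, y_n + (h/2)·k2); k4 = f(x_n + h, y_n + h·k3); y_{n+1} = y_n + (h/6)·(k1 + 2k2 + 2k3 + k4).
x=0.000000, y=2.400000:
  k1 = f(0.000000, 2.400000) = -9.619200
  k2 = f(0.230000, 0.187584) = 0.171236
  k3 = f(0.230000, 2.439384) = -9.707496
  k4 = f(0.460000, -2.065448) = -6.664346
  y ← 2.400000 + (0.46/6)·(k1 + 2k2 + 2k3 + k4) = -0.310632
y(0.46) ≈ -0.3106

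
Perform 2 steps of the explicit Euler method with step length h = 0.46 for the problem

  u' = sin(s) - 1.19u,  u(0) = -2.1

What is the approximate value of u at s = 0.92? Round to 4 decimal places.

-0.2260

Euler: u_{n+1} = u_n + h·f(s_n, u_n).
s=0.000000, u=-2.100000: f=2.499000 → u ← -2.100000 + 0.46·2.499000 = -0.950460
s=0.460000, u=-0.950460: f=1.574996 → u ← -0.950460 + 0.46·1.574996 = -0.225962
u(0.92) ≈ -0.2260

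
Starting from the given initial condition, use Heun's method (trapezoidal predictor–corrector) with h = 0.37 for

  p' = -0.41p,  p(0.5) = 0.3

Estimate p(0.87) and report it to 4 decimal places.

Heun: k1 = f(x_n, p_n); k2 = f(x_n + h, p_n + h·k1); p_{n+1} = p_n + (h/2)·(k1 + k2).
x=0.500000, p=0.300000:
  k1 = f(0.500000, 0.300000) = -0.123000
  k2 = f(0.870000, 0.254490) = -0.104341
  p ← 0.300000 + (0.37/2)·(-0.123000 + (-0.104341)) = 0.257942
p(0.87) ≈ 0.2579

0.2579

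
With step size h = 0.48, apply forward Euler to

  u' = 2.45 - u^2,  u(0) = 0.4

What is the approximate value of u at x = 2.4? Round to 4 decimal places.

1.5612

Euler: u_{n+1} = u_n + h·f(x_n, u_n).
x=0.000000, u=0.400000: f=2.290000 → u ← 0.400000 + 0.48·2.290000 = 1.499200
x=0.480000, u=1.499200: f=0.202399 → u ← 1.499200 + 0.48·0.202399 = 1.596352
x=0.960000, u=1.596352: f=-0.098339 → u ← 1.596352 + 0.48·(-0.098339) = 1.549149
x=1.440000, u=1.549149: f=0.050137 → u ← 1.549149 + 0.48·0.050137 = 1.573215
x=1.920000, u=1.573215: f=-0.025005 → u ← 1.573215 + 0.48·(-0.025005) = 1.561212
u(2.4) ≈ 1.5612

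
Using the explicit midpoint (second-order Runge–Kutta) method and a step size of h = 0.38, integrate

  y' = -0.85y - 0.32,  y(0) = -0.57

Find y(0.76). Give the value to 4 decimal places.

Midpoint: k1 = f(t_n, y_n); k2 = f(t_n + h/2, y_n + (h/2)·k1); y_{n+1} = y_n + h·k2.
t=0.000000, y=-0.570000:
  k1 = f(0.000000, -0.570000) = 0.164500
  k2 = f(0.190000, -0.538745) = 0.137933
  y ← -0.570000 + 0.38·0.137933 = -0.517585
t=0.380000, y=-0.517585:
  k1 = f(0.380000, -0.517585) = 0.119948
  k2 = f(0.570000, -0.494795) = 0.100576
  y ← -0.517585 + 0.38·0.100576 = -0.479366
y(0.76) ≈ -0.4794

-0.4794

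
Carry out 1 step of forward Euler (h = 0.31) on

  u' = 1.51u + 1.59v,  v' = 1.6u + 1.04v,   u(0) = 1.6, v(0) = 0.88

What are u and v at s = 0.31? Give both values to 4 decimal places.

2.7827, 1.9573

Euler on (u,v): u_{n+1} = u_n + h·u', v_{n+1} = v_n + h·v'.
0.000000: (1.600000, 0.880000); f=(3.815200, 3.475200) → (2.782712, 1.957312)
(u(0.31), v(0.31)) ≈ (2.7827, 1.9573)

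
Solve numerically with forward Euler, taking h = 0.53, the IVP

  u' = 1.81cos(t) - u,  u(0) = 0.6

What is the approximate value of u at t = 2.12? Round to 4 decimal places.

Euler: u_{n+1} = u_n + h·f(t_n, u_n).
t=0.000000, u=0.600000: f=1.210000 → u ← 0.600000 + 0.53·1.210000 = 1.241300
t=0.530000, u=1.241300: f=0.320381 → u ← 1.241300 + 0.53·0.320381 = 1.411102
t=1.060000, u=1.411102: f=-0.526243 → u ← 1.411102 + 0.53·(-0.526243) = 1.132193
t=1.590000, u=1.132193: f=-1.166949 → u ← 1.132193 + 0.53·(-1.166949) = 0.513710
u(2.12) ≈ 0.5137

0.5137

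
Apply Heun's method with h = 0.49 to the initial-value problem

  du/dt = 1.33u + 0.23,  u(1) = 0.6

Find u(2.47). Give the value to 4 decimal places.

Heun: k1 = f(t_n, u_n); k2 = f(t_n + h, u_n + h·k1); u_{n+1} = u_n + (h/2)·(k1 + k2).
t=1.000000, u=0.600000:
  k1 = f(1.000000, 0.600000) = 1.028000
  k2 = f(1.490000, 1.103720) = 1.697948
  u ← 0.600000 + (0.49/2)·(1.028000 + 1.697948) = 1.267857
t=1.490000, u=1.267857:
  k1 = f(1.490000, 1.267857) = 1.916250
  k2 = f(1.980000, 2.206820) = 3.165070
  u ← 1.267857 + (0.49/2)·(1.916250 + 3.165070) = 2.512781
t=1.980000, u=2.512781:
  k1 = f(1.980000, 2.512781) = 3.571998
  k2 = f(2.470000, 4.263060) = 5.899869
  u ← 2.512781 + (0.49/2)·(3.571998 + 5.899869) = 4.833388
u(2.47) ≈ 4.8334

4.8334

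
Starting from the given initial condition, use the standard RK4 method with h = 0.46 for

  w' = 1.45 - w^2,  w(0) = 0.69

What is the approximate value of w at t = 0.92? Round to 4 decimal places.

RK4: k1 = f(t_n, w_n); k2 = f(t_n + h/2, w_n + (h/2)·k1); k3 = f(t_n + h/2, w_n + (h/2)·k2); k4 = f(t_n + h, w_n + h·k3); w_{n+1} = w_n + (h/6)·(k1 + 2k2 + 2k3 + k4).
t=0.000000, w=0.690000:
  k1 = f(0.000000, 0.690000) = 0.973900
  k2 = f(0.230000, 0.913997) = 0.614609
  k3 = f(0.230000, 0.831360) = 0.758840
  k4 = f(0.460000, 1.039067) = 0.370341
  w ← 0.690000 + (0.46/6)·(k1 + 2k2 + 2k3 + k4) = 1.003654
t=0.460000, w=1.003654:
  k1 = f(0.460000, 1.003654) = 0.442678
  k2 = f(0.690000, 1.105470) = 0.227936
  k3 = f(0.690000, 1.056079) = 0.334696
  k4 = f(0.920000, 1.157614) = 0.109929
  w ← 1.003654 + (0.46/6)·(k1 + 2k2 + 2k3 + k4) = 1.132291
w(0.92) ≈ 1.1323

1.1323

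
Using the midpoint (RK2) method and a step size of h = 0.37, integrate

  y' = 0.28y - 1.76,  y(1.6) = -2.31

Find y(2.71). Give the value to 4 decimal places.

-5.4372

Midpoint: k1 = f(x_n, y_n); k2 = f(x_n + h/2, y_n + (h/2)·k1); y_{n+1} = y_n + h·k2.
x=1.600000, y=-2.310000:
  k1 = f(1.600000, -2.310000) = -2.406800
  k2 = f(1.785000, -2.755258) = -2.531472
  y ← -2.310000 + 0.37·(-2.531472) = -3.246645
x=1.970000, y=-3.246645:
  k1 = f(1.970000, -3.246645) = -2.669061
  k2 = f(2.155000, -3.740421) = -2.807318
  y ← -3.246645 + 0.37·(-2.807318) = -4.285352
x=2.340000, y=-4.285352:
  k1 = f(2.340000, -4.285352) = -2.959899
  k2 = f(2.525000, -4.832934) = -3.113221
  y ← -4.285352 + 0.37·(-3.113221) = -5.437244
y(2.71) ≈ -5.4372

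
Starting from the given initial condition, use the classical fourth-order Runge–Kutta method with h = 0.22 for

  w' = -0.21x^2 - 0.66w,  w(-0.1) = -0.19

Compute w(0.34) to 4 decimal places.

RK4: k1 = f(x_n, w_n); k2 = f(x_n + h/2, w_n + (h/2)·k1); k3 = f(x_n + h/2, w_n + (h/2)·k2); k4 = f(x_n + h, w_n + h·k3); w_{n+1} = w_n + (h/6)·(k1 + 2k2 + 2k3 + k4).
x=-0.100000, w=-0.190000:
  k1 = f(-0.100000, -0.190000) = 0.123300
  k2 = f(0.010000, -0.176437) = 0.116427
  k3 = f(0.010000, -0.177193) = 0.116926
  k4 = f(0.120000, -0.164276) = 0.105398
  w ← -0.190000 + (0.22/6)·(k1 + 2k2 + 2k3 + k4) = -0.164502
x=0.120000, w=-0.164502:
  k1 = f(0.120000, -0.164502) = 0.105547
  k2 = f(0.230000, -0.152892) = 0.089799
  k3 = f(0.230000, -0.154624) = 0.090943
  k4 = f(0.340000, -0.144494) = 0.071090
  w ← -0.164502 + (0.22/6)·(k1 + 2k2 + 2k3 + k4) = -0.144771
w(0.34) ≈ -0.1448

-0.1448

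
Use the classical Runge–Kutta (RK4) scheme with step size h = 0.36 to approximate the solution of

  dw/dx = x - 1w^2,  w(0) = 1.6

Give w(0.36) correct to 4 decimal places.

RK4: k1 = f(x_n, w_n); k2 = f(x_n + h/2, w_n + (h/2)·k1); k3 = f(x_n + h/2, w_n + (h/2)·k2); k4 = f(x_n + h, w_n + h·k3); w_{n+1} = w_n + (h/6)·(k1 + 2k2 + 2k3 + k4).
x=0.000000, w=1.600000:
  k1 = f(0.000000, 1.600000) = -2.560000
  k2 = f(0.180000, 1.139200) = -1.117777
  k3 = f(0.180000, 1.398800) = -1.776642
  k4 = f(0.360000, 0.960409) = -0.562385
  w ← 1.600000 + (0.36/6)·(k1 + 2k2 + 2k3 + k4) = 1.065327
w(0.36) ≈ 1.0653

1.0653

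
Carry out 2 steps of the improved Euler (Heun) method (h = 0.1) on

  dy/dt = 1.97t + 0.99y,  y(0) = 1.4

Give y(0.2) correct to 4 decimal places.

Heun: k1 = f(t_n, y_n); k2 = f(t_n + h, y_n + h·k1); y_{n+1} = y_n + (h/2)·(k1 + k2).
t=0.000000, y=1.400000:
  k1 = f(0.000000, 1.400000) = 1.386000
  k2 = f(0.100000, 1.538600) = 1.720214
  y ← 1.400000 + (0.1/2)·(1.386000 + 1.720214) = 1.555311
t=0.100000, y=1.555311:
  k1 = f(0.100000, 1.555311) = 1.736758
  k2 = f(0.200000, 1.728986) = 2.105697
  y ← 1.555311 + (0.1/2)·(1.736758 + 2.105697) = 1.747433
y(0.2) ≈ 1.7474

1.7474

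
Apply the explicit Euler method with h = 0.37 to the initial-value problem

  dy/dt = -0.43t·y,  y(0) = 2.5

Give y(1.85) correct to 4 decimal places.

1.3068

Euler: y_{n+1} = y_n + h·f(t_n, y_n).
t=0.000000, y=2.500000: f=0.000000 → y ← 2.500000 + 0.37·0.000000 = 2.500000
t=0.370000, y=2.500000: f=-0.397750 → y ← 2.500000 + 0.37·(-0.397750) = 2.352832
t=0.740000, y=2.352832: f=-0.748671 → y ← 2.352832 + 0.37·(-0.748671) = 2.075824
t=1.110000, y=2.075824: f=-0.990791 → y ← 2.075824 + 0.37·(-0.990791) = 1.709232
t=1.480000, y=1.709232: f=-1.087755 → y ← 1.709232 + 0.37·(-1.087755) = 1.306762
y(1.85) ≈ 1.3068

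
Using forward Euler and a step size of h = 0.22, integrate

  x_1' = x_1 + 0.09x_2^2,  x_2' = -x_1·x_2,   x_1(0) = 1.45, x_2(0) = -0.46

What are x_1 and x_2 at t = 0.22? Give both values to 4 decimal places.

1.7732, -0.3133

Euler on (x_1,x_2): x_1_{n+1} = x_1_n + h·x_1', x_2_{n+1} = x_2_n + h·x_2'.
0.000000: (1.450000, -0.460000); f=(1.469044, 0.667000) → (1.773190, -0.313260)
(x_1(0.22), x_2(0.22)) ≈ (1.7732, -0.3133)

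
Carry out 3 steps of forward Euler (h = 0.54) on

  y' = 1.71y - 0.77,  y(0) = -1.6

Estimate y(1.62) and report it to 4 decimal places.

-14.1387

Euler: y_{n+1} = y_n + h·f(x_n, y_n).
x=0.000000, y=-1.600000: f=-3.506000 → y ← -1.600000 + 0.54·(-3.506000) = -3.493240
x=0.540000, y=-3.493240: f=-6.743440 → y ← -3.493240 + 0.54·(-6.743440) = -7.134698
x=1.080000, y=-7.134698: f=-12.970333 → y ← -7.134698 + 0.54·(-12.970333) = -14.138678
y(1.62) ≈ -14.1387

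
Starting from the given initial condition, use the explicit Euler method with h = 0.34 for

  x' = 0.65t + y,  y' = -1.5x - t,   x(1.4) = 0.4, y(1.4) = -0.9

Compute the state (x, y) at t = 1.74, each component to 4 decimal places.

0.4034, -1.5800

Euler on (x,y): x_{n+1} = x_n + h·x', y_{n+1} = y_n + h·y'.
1.400000: (0.400000, -0.900000); f=(0.010000, -2.000000) → (0.403400, -1.580000)
(x(1.74), y(1.74)) ≈ (0.4034, -1.5800)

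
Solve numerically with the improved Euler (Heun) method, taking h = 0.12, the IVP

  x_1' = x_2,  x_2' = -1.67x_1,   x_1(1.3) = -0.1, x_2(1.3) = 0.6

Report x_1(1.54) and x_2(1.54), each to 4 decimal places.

Heun on (x_1,x_2): k1 = f(x_n, state_n); k2 = f(x_n + h, state_n + h·k1); state_{n+1} = state_n + (h/2)·(k1 + k2).
1.300000: (-0.100000, 0.600000)
  k1 = (0.600000, 0.167000)
  predictor → (-0.028000, 0.620040)
  k2 = (0.620040, 0.046760)
  → (-0.026798, 0.612826)
1.420000: (-0.026798, 0.612826)
  k1 = (0.612826, 0.044752)
  predictor → (0.046741, 0.618196)
  k2 = (0.618196, -0.078058)
  → (0.047064, 0.610827)
(x_1(1.54), x_2(1.54)) ≈ (0.0471, 0.6108)

0.0471, 0.6108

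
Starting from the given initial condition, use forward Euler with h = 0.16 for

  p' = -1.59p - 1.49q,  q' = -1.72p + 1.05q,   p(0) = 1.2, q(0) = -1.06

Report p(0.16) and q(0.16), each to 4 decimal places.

Euler on (p,q): p_{n+1} = p_n + h·p', q_{n+1} = q_n + h·q'.
0.000000: (1.200000, -1.060000); f=(-0.328600, -3.177000) → (1.147424, -1.568320)
(p(0.16), q(0.16)) ≈ (1.1474, -1.5683)

1.1474, -1.5683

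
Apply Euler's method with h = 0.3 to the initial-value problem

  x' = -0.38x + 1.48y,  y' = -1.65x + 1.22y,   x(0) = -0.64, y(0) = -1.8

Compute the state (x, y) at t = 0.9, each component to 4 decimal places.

Euler on (x,y): x_{n+1} = x_n + h·x', y_{n+1} = y_n + h·y'.
0.000000: (-0.640000, -1.800000); f=(-2.420800, -1.140000) → (-1.366240, -2.142000)
0.300000: (-1.366240, -2.142000); f=(-2.650989, -0.358944) → (-2.161537, -2.249683)
0.600000: (-2.161537, -2.249683); f=(-2.508147, 0.821922) → (-2.913981, -2.003107)
(x(0.9), y(0.9)) ≈ (-2.9140, -2.0031)

-2.9140, -2.0031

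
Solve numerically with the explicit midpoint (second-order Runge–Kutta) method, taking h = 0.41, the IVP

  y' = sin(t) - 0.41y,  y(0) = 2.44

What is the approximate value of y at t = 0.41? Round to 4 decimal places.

Midpoint: k1 = f(t_n, y_n); k2 = f(t_n + h/2, y_n + (h/2)·k1); y_{n+1} = y_n + h·k2.
t=0.000000, y=2.440000:
  k1 = f(0.000000, 2.440000) = -1.000400
  k2 = f(0.205000, 2.234918) = -0.712749
  y ← 2.440000 + 0.41·(-0.712749) = 2.147773
y(0.41) ≈ 2.1478

2.1478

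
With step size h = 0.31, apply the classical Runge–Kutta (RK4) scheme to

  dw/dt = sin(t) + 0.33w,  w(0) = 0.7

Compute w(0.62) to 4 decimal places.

1.0586

RK4: k1 = f(t_n, w_n); k2 = f(t_n + h/2, w_n + (h/2)·k1); k3 = f(t_n + h/2, w_n + (h/2)·k2); k4 = f(t_n + h, w_n + h·k3); w_{n+1} = w_n + (h/6)·(k1 + 2k2 + 2k3 + k4).
t=0.000000, w=0.700000:
  k1 = f(0.000000, 0.700000) = 0.231000
  k2 = f(0.155000, 0.735805) = 0.397196
  k3 = f(0.155000, 0.761565) = 0.405697
  k4 = f(0.310000, 0.825766) = 0.577561
  w ← 0.700000 + (0.31/6)·(k1 + 2k2 + 2k3 + k4) = 0.824741
t=0.310000, w=0.824741:
  k1 = f(0.310000, 0.824741) = 0.577223
  k2 = f(0.465000, 0.914211) = 0.750112
  k3 = f(0.465000, 0.941009) = 0.758956
  k4 = f(0.620000, 1.060017) = 0.930841
  w ← 0.824741 + (0.31/6)·(k1 + 2k2 + 2k3 + k4) = 1.058595
w(0.62) ≈ 1.0586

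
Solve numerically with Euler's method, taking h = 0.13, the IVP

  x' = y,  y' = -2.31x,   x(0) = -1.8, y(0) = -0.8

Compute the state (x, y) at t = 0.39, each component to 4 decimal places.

Euler on (x,y): x_{n+1} = x_n + h·x', y_{n+1} = y_n + h·y'.
0.000000: (-1.800000, -0.800000); f=(-0.800000, 4.158000) → (-1.904000, -0.259460)
0.130000: (-1.904000, -0.259460); f=(-0.259460, 4.398240) → (-1.937730, 0.312311)
0.260000: (-1.937730, 0.312311); f=(0.312311, 4.476156) → (-1.897129, 0.894211)
(x(0.39), y(0.39)) ≈ (-1.8971, 0.8942)

-1.8971, 0.8942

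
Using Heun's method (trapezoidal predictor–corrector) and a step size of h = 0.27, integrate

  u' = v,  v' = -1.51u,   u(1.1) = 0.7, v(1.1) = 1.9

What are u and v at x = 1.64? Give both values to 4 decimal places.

Heun on (u,v): k1 = f(x_n, state_n); k2 = f(x_n + h, state_n + h·k1); state_{n+1} = state_n + (h/2)·(k1 + k2).
1.100000: (0.700000, 1.900000)
  k1 = (1.900000, -1.057000)
  predictor → (1.213000, 1.614610)
  k2 = (1.614610, -1.831630)
  → (1.174472, 1.510035)
1.370000: (1.174472, 1.510035)
  k1 = (1.510035, -1.773453)
  predictor → (1.582182, 1.031203)
  k2 = (1.031203, -2.389094)
  → (1.517539, 0.948091)
(u(1.64), v(1.64)) ≈ (1.5175, 0.9481)

1.5175, 0.9481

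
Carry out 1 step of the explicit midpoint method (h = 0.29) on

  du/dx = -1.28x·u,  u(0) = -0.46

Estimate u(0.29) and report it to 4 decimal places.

Midpoint: k1 = f(x_n, u_n); k2 = f(x_n + h/2, u_n + (h/2)·k1); u_{n+1} = u_n + h·k2.
x=0.000000, u=-0.460000:
  k1 = f(0.000000, -0.460000) = 0.000000
  k2 = f(0.145000, -0.460000) = 0.085376
  u ← -0.460000 + 0.29·0.085376 = -0.435241
u(0.29) ≈ -0.4352

-0.4352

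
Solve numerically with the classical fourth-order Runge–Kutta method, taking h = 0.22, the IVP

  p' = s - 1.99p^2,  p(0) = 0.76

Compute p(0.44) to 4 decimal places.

RK4: k1 = f(s_n, p_n); k2 = f(s_n + h/2, p_n + (h/2)·k1); k3 = f(s_n + h/2, p_n + (h/2)·k2); k4 = f(s_n + h, p_n + h·k3); p_{n+1} = p_n + (h/6)·(k1 + 2k2 + 2k3 + k4).
s=0.000000, p=0.760000:
  k1 = f(0.000000, 0.760000) = -1.149424
  k2 = f(0.110000, 0.633563) = -0.688791
  k3 = f(0.110000, 0.684233) = -0.821668
  k4 = f(0.220000, 0.579233) = -0.447667
  p ← 0.760000 + (0.22/6)·(k1 + 2k2 + 2k3 + k4) = 0.590673
s=0.220000, p=0.590673:
  k1 = f(0.220000, 0.590673) = -0.474300
  k2 = f(0.330000, 0.538500) = -0.247065
  k3 = f(0.330000, 0.563496) = -0.301880
  k4 = f(0.440000, 0.524259) = -0.106947
  p ← 0.590673 + (0.22/6)·(k1 + 2k2 + 2k3 + k4) = 0.529105
p(0.44) ≈ 0.5291

0.5291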